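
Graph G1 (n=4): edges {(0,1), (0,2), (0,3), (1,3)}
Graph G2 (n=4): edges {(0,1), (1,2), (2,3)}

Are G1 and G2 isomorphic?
No, not isomorphic

The graphs are NOT isomorphic.

Counting triangles (3-cliques): G1 has 1, G2 has 0.
Triangle count is an isomorphism invariant, so differing triangle counts rule out isomorphism.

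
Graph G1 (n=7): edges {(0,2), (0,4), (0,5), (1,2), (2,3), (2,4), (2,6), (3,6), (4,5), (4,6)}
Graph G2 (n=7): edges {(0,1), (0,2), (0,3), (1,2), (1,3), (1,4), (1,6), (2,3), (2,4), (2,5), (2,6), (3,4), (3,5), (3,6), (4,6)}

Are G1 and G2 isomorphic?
No, not isomorphic

The graphs are NOT isomorphic.

Counting triangles (3-cliques): G1 has 4, G2 has 14.
Triangle count is an isomorphism invariant, so differing triangle counts rule out isomorphism.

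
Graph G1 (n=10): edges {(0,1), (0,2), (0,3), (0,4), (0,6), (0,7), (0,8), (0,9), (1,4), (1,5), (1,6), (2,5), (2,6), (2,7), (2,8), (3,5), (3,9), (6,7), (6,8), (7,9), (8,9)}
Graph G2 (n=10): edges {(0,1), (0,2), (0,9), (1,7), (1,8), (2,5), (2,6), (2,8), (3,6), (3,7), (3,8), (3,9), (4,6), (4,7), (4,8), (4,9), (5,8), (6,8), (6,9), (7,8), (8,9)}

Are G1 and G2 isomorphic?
Yes, isomorphic

The graphs are isomorphic.
One valid mapping φ: V(G1) → V(G2): 0→8, 1→2, 2→9, 3→1, 4→5, 5→0, 6→6, 7→4, 8→3, 9→7

Verify φ preserves adjacency — for each edge of G1, its image is an edge of G2:
  (0,1) → (φ(0),φ(1)) = (2,8) ∈ E(G2) ✓
  (0,2) → (φ(0),φ(2)) = (8,9) ∈ E(G2) ✓
  (0,3) → (φ(0),φ(3)) = (1,8) ∈ E(G2) ✓
  (0,4) → (φ(0),φ(4)) = (5,8) ∈ E(G2) ✓
  (0,6) → (φ(0),φ(6)) = (6,8) ∈ E(G2) ✓
  (0,7) → (φ(0),φ(7)) = (4,8) ∈ E(G2) ✓
  (0,8) → (φ(0),φ(8)) = (3,8) ∈ E(G2) ✓
  (0,9) → (φ(0),φ(9)) = (7,8) ∈ E(G2) ✓
  (1,4) → (φ(1),φ(4)) = (2,5) ∈ E(G2) ✓
  (1,5) → (φ(1),φ(5)) = (0,2) ∈ E(G2) ✓
  (1,6) → (φ(1),φ(6)) = (2,6) ∈ E(G2) ✓
  (2,5) → (φ(2),φ(5)) = (0,9) ∈ E(G2) ✓
  (2,6) → (φ(2),φ(6)) = (6,9) ∈ E(G2) ✓
  (2,7) → (φ(2),φ(7)) = (4,9) ∈ E(G2) ✓
  (2,8) → (φ(2),φ(8)) = (3,9) ∈ E(G2) ✓
  (3,5) → (φ(3),φ(5)) = (0,1) ∈ E(G2) ✓
  (3,9) → (φ(3),φ(9)) = (1,7) ∈ E(G2) ✓
  (6,7) → (φ(6),φ(7)) = (4,6) ∈ E(G2) ✓
  (6,8) → (φ(6),φ(8)) = (3,6) ∈ E(G2) ✓
  (7,9) → (φ(7),φ(9)) = (4,7) ∈ E(G2) ✓
  (8,9) → (φ(8),φ(9)) = (3,7) ∈ E(G2) ✓
All 21 edges of G1 map to edges of G2, and |E(G1)| = |E(G2)| = 21, so φ is a bijection on edges as well as vertices. Hence G1 ≅ G2.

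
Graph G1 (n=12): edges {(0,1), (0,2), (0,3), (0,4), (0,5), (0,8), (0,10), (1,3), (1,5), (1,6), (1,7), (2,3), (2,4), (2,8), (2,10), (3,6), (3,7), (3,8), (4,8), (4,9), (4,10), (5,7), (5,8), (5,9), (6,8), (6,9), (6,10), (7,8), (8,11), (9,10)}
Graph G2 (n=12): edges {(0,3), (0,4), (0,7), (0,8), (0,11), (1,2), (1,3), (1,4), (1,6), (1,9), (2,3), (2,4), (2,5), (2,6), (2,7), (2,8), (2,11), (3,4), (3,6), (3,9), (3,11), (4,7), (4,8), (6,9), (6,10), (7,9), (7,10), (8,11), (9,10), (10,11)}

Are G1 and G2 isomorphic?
Yes, isomorphic

The graphs are isomorphic.
One valid mapping φ: V(G1) → V(G2): 0→3, 1→0, 2→1, 3→4, 4→6, 5→11, 6→7, 7→8, 8→2, 9→10, 10→9, 11→5

Verify φ preserves adjacency — for each edge of G1, its image is an edge of G2:
  (0,1) → (φ(0),φ(1)) = (0,3) ∈ E(G2) ✓
  (0,2) → (φ(0),φ(2)) = (1,3) ∈ E(G2) ✓
  (0,3) → (φ(0),φ(3)) = (3,4) ∈ E(G2) ✓
  (0,4) → (φ(0),φ(4)) = (3,6) ∈ E(G2) ✓
  (0,5) → (φ(0),φ(5)) = (3,11) ∈ E(G2) ✓
  (0,8) → (φ(0),φ(8)) = (2,3) ∈ E(G2) ✓
  (0,10) → (φ(0),φ(10)) = (3,9) ∈ E(G2) ✓
  (1,3) → (φ(1),φ(3)) = (0,4) ∈ E(G2) ✓
  (1,5) → (φ(1),φ(5)) = (0,11) ∈ E(G2) ✓
  (1,6) → (φ(1),φ(6)) = (0,7) ∈ E(G2) ✓
  (1,7) → (φ(1),φ(7)) = (0,8) ∈ E(G2) ✓
  (2,3) → (φ(2),φ(3)) = (1,4) ∈ E(G2) ✓
  (2,4) → (φ(2),φ(4)) = (1,6) ∈ E(G2) ✓
  (2,8) → (φ(2),φ(8)) = (1,2) ∈ E(G2) ✓
  (2,10) → (φ(2),φ(10)) = (1,9) ∈ E(G2) ✓
  (3,6) → (φ(3),φ(6)) = (4,7) ∈ E(G2) ✓
  (3,7) → (φ(3),φ(7)) = (4,8) ∈ E(G2) ✓
  (3,8) → (φ(3),φ(8)) = (2,4) ∈ E(G2) ✓
  (4,8) → (φ(4),φ(8)) = (2,6) ∈ E(G2) ✓
  (4,9) → (φ(4),φ(9)) = (6,10) ∈ E(G2) ✓
  (4,10) → (φ(4),φ(10)) = (6,9) ∈ E(G2) ✓
  (5,7) → (φ(5),φ(7)) = (8,11) ∈ E(G2) ✓
  (5,8) → (φ(5),φ(8)) = (2,11) ∈ E(G2) ✓
  (5,9) → (φ(5),φ(9)) = (10,11) ∈ E(G2) ✓
  (6,8) → (φ(6),φ(8)) = (2,7) ∈ E(G2) ✓
  (6,9) → (φ(6),φ(9)) = (7,10) ∈ E(G2) ✓
  (6,10) → (φ(6),φ(10)) = (7,9) ∈ E(G2) ✓
  (7,8) → (φ(7),φ(8)) = (2,8) ∈ E(G2) ✓
  (8,11) → (φ(8),φ(11)) = (2,5) ∈ E(G2) ✓
  (9,10) → (φ(9),φ(10)) = (9,10) ∈ E(G2) ✓
All 30 edges of G1 map to edges of G2, and |E(G1)| = |E(G2)| = 30, so φ is a bijection on edges as well as vertices. Hence G1 ≅ G2.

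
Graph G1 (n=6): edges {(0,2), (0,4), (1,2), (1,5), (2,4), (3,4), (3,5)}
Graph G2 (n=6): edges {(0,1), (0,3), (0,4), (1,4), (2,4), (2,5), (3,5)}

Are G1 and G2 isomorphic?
Yes, isomorphic

The graphs are isomorphic.
One valid mapping φ: V(G1) → V(G2): 0→1, 1→2, 2→4, 3→3, 4→0, 5→5

Verify φ preserves adjacency — for each edge of G1, its image is an edge of G2:
  (0,2) → (φ(0),φ(2)) = (1,4) ∈ E(G2) ✓
  (0,4) → (φ(0),φ(4)) = (0,1) ∈ E(G2) ✓
  (1,2) → (φ(1),φ(2)) = (2,4) ∈ E(G2) ✓
  (1,5) → (φ(1),φ(5)) = (2,5) ∈ E(G2) ✓
  (2,4) → (φ(2),φ(4)) = (0,4) ∈ E(G2) ✓
  (3,4) → (φ(3),φ(4)) = (0,3) ∈ E(G2) ✓
  (3,5) → (φ(3),φ(5)) = (3,5) ∈ E(G2) ✓
All 7 edges of G1 map to edges of G2, and |E(G1)| = |E(G2)| = 7, so φ is a bijection on edges as well as vertices. Hence G1 ≅ G2.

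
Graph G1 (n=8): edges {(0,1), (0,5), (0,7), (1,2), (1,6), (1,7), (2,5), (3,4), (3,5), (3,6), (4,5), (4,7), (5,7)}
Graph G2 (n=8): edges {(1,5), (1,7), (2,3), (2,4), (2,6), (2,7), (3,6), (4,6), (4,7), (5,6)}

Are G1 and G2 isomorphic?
No, not isomorphic

The graphs are NOT isomorphic.

Connected components of G1: 1 component(s) with vertex sets [[0, 1, 2, 3, 4, 5, 6, 7]], sizes [8].
Connected components of G2: 2 component(s) with vertex sets [[0], [1, 2, 3, 4, 5, 6, 7]], sizes [1, 7].
The number of connected components (and the multiset of component sizes) is an isomorphism invariant — an isomorphism maps each component of G1 bijectively onto a component of G2. Since G1 has 1 component(s) and G2 has 2, they cannot be isomorphic.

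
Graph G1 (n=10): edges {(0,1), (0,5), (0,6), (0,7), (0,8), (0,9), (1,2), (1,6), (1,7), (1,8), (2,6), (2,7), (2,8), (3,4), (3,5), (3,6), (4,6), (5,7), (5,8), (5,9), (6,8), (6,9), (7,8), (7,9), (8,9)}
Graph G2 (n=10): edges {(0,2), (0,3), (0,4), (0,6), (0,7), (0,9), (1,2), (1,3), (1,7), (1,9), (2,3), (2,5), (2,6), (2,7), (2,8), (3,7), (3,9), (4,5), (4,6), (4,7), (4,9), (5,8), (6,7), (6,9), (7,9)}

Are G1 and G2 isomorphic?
Yes, isomorphic

The graphs are isomorphic.
One valid mapping φ: V(G1) → V(G2): 0→0, 1→3, 2→1, 3→5, 4→8, 5→4, 6→2, 7→9, 8→7, 9→6

Verify φ preserves adjacency — for each edge of G1, its image is an edge of G2:
  (0,1) → (φ(0),φ(1)) = (0,3) ∈ E(G2) ✓
  (0,5) → (φ(0),φ(5)) = (0,4) ∈ E(G2) ✓
  (0,6) → (φ(0),φ(6)) = (0,2) ∈ E(G2) ✓
  (0,7) → (φ(0),φ(7)) = (0,9) ∈ E(G2) ✓
  (0,8) → (φ(0),φ(8)) = (0,7) ∈ E(G2) ✓
  (0,9) → (φ(0),φ(9)) = (0,6) ∈ E(G2) ✓
  (1,2) → (φ(1),φ(2)) = (1,3) ∈ E(G2) ✓
  (1,6) → (φ(1),φ(6)) = (2,3) ∈ E(G2) ✓
  (1,7) → (φ(1),φ(7)) = (3,9) ∈ E(G2) ✓
  (1,8) → (φ(1),φ(8)) = (3,7) ∈ E(G2) ✓
  (2,6) → (φ(2),φ(6)) = (1,2) ∈ E(G2) ✓
  (2,7) → (φ(2),φ(7)) = (1,9) ∈ E(G2) ✓
  (2,8) → (φ(2),φ(8)) = (1,7) ∈ E(G2) ✓
  (3,4) → (φ(3),φ(4)) = (5,8) ∈ E(G2) ✓
  (3,5) → (φ(3),φ(5)) = (4,5) ∈ E(G2) ✓
  (3,6) → (φ(3),φ(6)) = (2,5) ∈ E(G2) ✓
  (4,6) → (φ(4),φ(6)) = (2,8) ∈ E(G2) ✓
  (5,7) → (φ(5),φ(7)) = (4,9) ∈ E(G2) ✓
  (5,8) → (φ(5),φ(8)) = (4,7) ∈ E(G2) ✓
  (5,9) → (φ(5),φ(9)) = (4,6) ∈ E(G2) ✓
  (6,8) → (φ(6),φ(8)) = (2,7) ∈ E(G2) ✓
  (6,9) → (φ(6),φ(9)) = (2,6) ∈ E(G2) ✓
  (7,8) → (φ(7),φ(8)) = (7,9) ∈ E(G2) ✓
  (7,9) → (φ(7),φ(9)) = (6,9) ∈ E(G2) ✓
  (8,9) → (φ(8),φ(9)) = (6,7) ∈ E(G2) ✓
All 25 edges of G1 map to edges of G2, and |E(G1)| = |E(G2)| = 25, so φ is a bijection on edges as well as vertices. Hence G1 ≅ G2.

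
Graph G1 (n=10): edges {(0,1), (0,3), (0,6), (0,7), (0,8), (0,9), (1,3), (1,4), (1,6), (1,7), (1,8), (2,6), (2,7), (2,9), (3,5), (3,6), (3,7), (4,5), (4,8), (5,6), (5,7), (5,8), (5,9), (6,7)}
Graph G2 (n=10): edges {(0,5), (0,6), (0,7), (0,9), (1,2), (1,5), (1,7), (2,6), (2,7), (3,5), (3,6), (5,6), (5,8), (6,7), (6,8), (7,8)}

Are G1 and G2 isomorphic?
No, not isomorphic

The graphs are NOT isomorphic.

Connected components of G1: 1 component(s) with vertex sets [[0, 1, 2, 3, 4, 5, 6, 7, 8, 9]], sizes [10].
Connected components of G2: 2 component(s) with vertex sets [[4], [0, 1, 2, 3, 5, 6, 7, 8, 9]], sizes [1, 9].
The number of connected components (and the multiset of component sizes) is an isomorphism invariant — an isomorphism maps each component of G1 bijectively onto a component of G2. Since G1 has 1 component(s) and G2 has 2, they cannot be isomorphic.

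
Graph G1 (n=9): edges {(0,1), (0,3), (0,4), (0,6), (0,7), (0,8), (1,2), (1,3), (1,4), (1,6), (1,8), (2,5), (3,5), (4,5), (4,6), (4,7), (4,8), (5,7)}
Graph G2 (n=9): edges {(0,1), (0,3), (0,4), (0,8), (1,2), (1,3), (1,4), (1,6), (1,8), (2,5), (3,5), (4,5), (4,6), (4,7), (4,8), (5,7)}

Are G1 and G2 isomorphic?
No, not isomorphic

The graphs are NOT isomorphic.

Counting edges: G1 has 18 edge(s); G2 has 16 edge(s).
Edge count is an isomorphism invariant (a bijection on vertices induces a bijection on edges), so differing edge counts rule out isomorphism.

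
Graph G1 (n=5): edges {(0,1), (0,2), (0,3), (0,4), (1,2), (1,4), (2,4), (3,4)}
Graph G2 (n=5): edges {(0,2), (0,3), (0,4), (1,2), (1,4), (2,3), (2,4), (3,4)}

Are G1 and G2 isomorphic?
Yes, isomorphic

The graphs are isomorphic.
One valid mapping φ: V(G1) → V(G2): 0→2, 1→3, 2→0, 3→1, 4→4

Verify φ preserves adjacency — for each edge of G1, its image is an edge of G2:
  (0,1) → (φ(0),φ(1)) = (2,3) ∈ E(G2) ✓
  (0,2) → (φ(0),φ(2)) = (0,2) ∈ E(G2) ✓
  (0,3) → (φ(0),φ(3)) = (1,2) ∈ E(G2) ✓
  (0,4) → (φ(0),φ(4)) = (2,4) ∈ E(G2) ✓
  (1,2) → (φ(1),φ(2)) = (0,3) ∈ E(G2) ✓
  (1,4) → (φ(1),φ(4)) = (3,4) ∈ E(G2) ✓
  (2,4) → (φ(2),φ(4)) = (0,4) ∈ E(G2) ✓
  (3,4) → (φ(3),φ(4)) = (1,4) ∈ E(G2) ✓
All 8 edges of G1 map to edges of G2, and |E(G1)| = |E(G2)| = 8, so φ is a bijection on edges as well as vertices. Hence G1 ≅ G2.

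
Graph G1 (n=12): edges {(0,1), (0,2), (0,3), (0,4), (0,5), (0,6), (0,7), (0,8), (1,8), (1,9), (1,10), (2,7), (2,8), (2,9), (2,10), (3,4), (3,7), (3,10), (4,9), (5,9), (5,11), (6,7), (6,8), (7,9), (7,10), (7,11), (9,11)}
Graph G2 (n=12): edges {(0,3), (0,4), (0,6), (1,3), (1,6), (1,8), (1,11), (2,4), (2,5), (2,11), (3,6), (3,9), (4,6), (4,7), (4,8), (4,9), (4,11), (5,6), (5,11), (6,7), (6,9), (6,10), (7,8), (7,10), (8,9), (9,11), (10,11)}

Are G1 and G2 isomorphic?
Yes, isomorphic

The graphs are isomorphic.
One valid mapping φ: V(G1) → V(G2): 0→6, 1→1, 2→9, 3→7, 4→10, 5→5, 6→0, 7→4, 8→3, 9→11, 10→8, 11→2

Verify φ preserves adjacency — for each edge of G1, its image is an edge of G2:
  (0,1) → (φ(0),φ(1)) = (1,6) ∈ E(G2) ✓
  (0,2) → (φ(0),φ(2)) = (6,9) ∈ E(G2) ✓
  (0,3) → (φ(0),φ(3)) = (6,7) ∈ E(G2) ✓
  (0,4) → (φ(0),φ(4)) = (6,10) ∈ E(G2) ✓
  (0,5) → (φ(0),φ(5)) = (5,6) ∈ E(G2) ✓
  (0,6) → (φ(0),φ(6)) = (0,6) ∈ E(G2) ✓
  (0,7) → (φ(0),φ(7)) = (4,6) ∈ E(G2) ✓
  (0,8) → (φ(0),φ(8)) = (3,6) ∈ E(G2) ✓
  (1,8) → (φ(1),φ(8)) = (1,3) ∈ E(G2) ✓
  (1,9) → (φ(1),φ(9)) = (1,11) ∈ E(G2) ✓
  (1,10) → (φ(1),φ(10)) = (1,8) ∈ E(G2) ✓
  (2,7) → (φ(2),φ(7)) = (4,9) ∈ E(G2) ✓
  (2,8) → (φ(2),φ(8)) = (3,9) ∈ E(G2) ✓
  (2,9) → (φ(2),φ(9)) = (9,11) ∈ E(G2) ✓
  (2,10) → (φ(2),φ(10)) = (8,9) ∈ E(G2) ✓
  (3,4) → (φ(3),φ(4)) = (7,10) ∈ E(G2) ✓
  (3,7) → (φ(3),φ(7)) = (4,7) ∈ E(G2) ✓
  (3,10) → (φ(3),φ(10)) = (7,8) ∈ E(G2) ✓
  (4,9) → (φ(4),φ(9)) = (10,11) ∈ E(G2) ✓
  (5,9) → (φ(5),φ(9)) = (5,11) ∈ E(G2) ✓
  (5,11) → (φ(5),φ(11)) = (2,5) ∈ E(G2) ✓
  (6,7) → (φ(6),φ(7)) = (0,4) ∈ E(G2) ✓
  (6,8) → (φ(6),φ(8)) = (0,3) ∈ E(G2) ✓
  (7,9) → (φ(7),φ(9)) = (4,11) ∈ E(G2) ✓
  (7,10) → (φ(7),φ(10)) = (4,8) ∈ E(G2) ✓
  (7,11) → (φ(7),φ(11)) = (2,4) ∈ E(G2) ✓
  (9,11) → (φ(9),φ(11)) = (2,11) ∈ E(G2) ✓
All 27 edges of G1 map to edges of G2, and |E(G1)| = |E(G2)| = 27, so φ is a bijection on edges as well as vertices. Hence G1 ≅ G2.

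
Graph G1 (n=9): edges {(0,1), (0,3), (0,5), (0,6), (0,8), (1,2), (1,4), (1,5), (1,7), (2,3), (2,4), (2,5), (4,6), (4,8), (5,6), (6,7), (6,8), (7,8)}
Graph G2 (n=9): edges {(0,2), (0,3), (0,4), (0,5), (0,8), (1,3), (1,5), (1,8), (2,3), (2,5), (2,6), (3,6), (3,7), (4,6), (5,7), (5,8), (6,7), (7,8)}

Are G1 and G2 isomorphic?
Yes, isomorphic

The graphs are isomorphic.
One valid mapping φ: V(G1) → V(G2): 0→0, 1→3, 2→6, 3→4, 4→7, 5→2, 6→5, 7→1, 8→8

Verify φ preserves adjacency — for each edge of G1, its image is an edge of G2:
  (0,1) → (φ(0),φ(1)) = (0,3) ∈ E(G2) ✓
  (0,3) → (φ(0),φ(3)) = (0,4) ∈ E(G2) ✓
  (0,5) → (φ(0),φ(5)) = (0,2) ∈ E(G2) ✓
  (0,6) → (φ(0),φ(6)) = (0,5) ∈ E(G2) ✓
  (0,8) → (φ(0),φ(8)) = (0,8) ∈ E(G2) ✓
  (1,2) → (φ(1),φ(2)) = (3,6) ∈ E(G2) ✓
  (1,4) → (φ(1),φ(4)) = (3,7) ∈ E(G2) ✓
  (1,5) → (φ(1),φ(5)) = (2,3) ∈ E(G2) ✓
  (1,7) → (φ(1),φ(7)) = (1,3) ∈ E(G2) ✓
  (2,3) → (φ(2),φ(3)) = (4,6) ∈ E(G2) ✓
  (2,4) → (φ(2),φ(4)) = (6,7) ∈ E(G2) ✓
  (2,5) → (φ(2),φ(5)) = (2,6) ∈ E(G2) ✓
  (4,6) → (φ(4),φ(6)) = (5,7) ∈ E(G2) ✓
  (4,8) → (φ(4),φ(8)) = (7,8) ∈ E(G2) ✓
  (5,6) → (φ(5),φ(6)) = (2,5) ∈ E(G2) ✓
  (6,7) → (φ(6),φ(7)) = (1,5) ∈ E(G2) ✓
  (6,8) → (φ(6),φ(8)) = (5,8) ∈ E(G2) ✓
  (7,8) → (φ(7),φ(8)) = (1,8) ∈ E(G2) ✓
All 18 edges of G1 map to edges of G2, and |E(G1)| = |E(G2)| = 18, so φ is a bijection on edges as well as vertices. Hence G1 ≅ G2.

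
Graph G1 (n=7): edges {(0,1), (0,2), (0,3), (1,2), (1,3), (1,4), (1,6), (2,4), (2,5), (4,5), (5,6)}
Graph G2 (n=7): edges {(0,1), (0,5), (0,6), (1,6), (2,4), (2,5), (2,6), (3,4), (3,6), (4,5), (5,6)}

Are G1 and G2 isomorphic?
Yes, isomorphic

The graphs are isomorphic.
One valid mapping φ: V(G1) → V(G2): 0→0, 1→6, 2→5, 3→1, 4→2, 5→4, 6→3

Verify φ preserves adjacency — for each edge of G1, its image is an edge of G2:
  (0,1) → (φ(0),φ(1)) = (0,6) ∈ E(G2) ✓
  (0,2) → (φ(0),φ(2)) = (0,5) ∈ E(G2) ✓
  (0,3) → (φ(0),φ(3)) = (0,1) ∈ E(G2) ✓
  (1,2) → (φ(1),φ(2)) = (5,6) ∈ E(G2) ✓
  (1,3) → (φ(1),φ(3)) = (1,6) ∈ E(G2) ✓
  (1,4) → (φ(1),φ(4)) = (2,6) ∈ E(G2) ✓
  (1,6) → (φ(1),φ(6)) = (3,6) ∈ E(G2) ✓
  (2,4) → (φ(2),φ(4)) = (2,5) ∈ E(G2) ✓
  (2,5) → (φ(2),φ(5)) = (4,5) ∈ E(G2) ✓
  (4,5) → (φ(4),φ(5)) = (2,4) ∈ E(G2) ✓
  (5,6) → (φ(5),φ(6)) = (3,4) ∈ E(G2) ✓
All 11 edges of G1 map to edges of G2, and |E(G1)| = |E(G2)| = 11, so φ is a bijection on edges as well as vertices. Hence G1 ≅ G2.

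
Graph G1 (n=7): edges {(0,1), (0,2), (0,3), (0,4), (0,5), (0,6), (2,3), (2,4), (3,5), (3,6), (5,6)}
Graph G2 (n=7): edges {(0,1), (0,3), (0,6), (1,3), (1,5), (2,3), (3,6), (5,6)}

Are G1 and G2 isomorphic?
No, not isomorphic

The graphs are NOT isomorphic.

Connected components of G1: 1 component(s) with vertex sets [[0, 1, 2, 3, 4, 5, 6]], sizes [7].
Connected components of G2: 2 component(s) with vertex sets [[4], [0, 1, 2, 3, 5, 6]], sizes [1, 6].
The number of connected components (and the multiset of component sizes) is an isomorphism invariant — an isomorphism maps each component of G1 bijectively onto a component of G2. Since G1 has 1 component(s) and G2 has 2, they cannot be isomorphic.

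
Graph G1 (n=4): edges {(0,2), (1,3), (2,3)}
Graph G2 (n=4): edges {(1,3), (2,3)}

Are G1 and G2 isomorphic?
No, not isomorphic

The graphs are NOT isomorphic.

Counting edges: G1 has 3 edge(s); G2 has 2 edge(s).
Edge count is an isomorphism invariant (a bijection on vertices induces a bijection on edges), so differing edge counts rule out isomorphism.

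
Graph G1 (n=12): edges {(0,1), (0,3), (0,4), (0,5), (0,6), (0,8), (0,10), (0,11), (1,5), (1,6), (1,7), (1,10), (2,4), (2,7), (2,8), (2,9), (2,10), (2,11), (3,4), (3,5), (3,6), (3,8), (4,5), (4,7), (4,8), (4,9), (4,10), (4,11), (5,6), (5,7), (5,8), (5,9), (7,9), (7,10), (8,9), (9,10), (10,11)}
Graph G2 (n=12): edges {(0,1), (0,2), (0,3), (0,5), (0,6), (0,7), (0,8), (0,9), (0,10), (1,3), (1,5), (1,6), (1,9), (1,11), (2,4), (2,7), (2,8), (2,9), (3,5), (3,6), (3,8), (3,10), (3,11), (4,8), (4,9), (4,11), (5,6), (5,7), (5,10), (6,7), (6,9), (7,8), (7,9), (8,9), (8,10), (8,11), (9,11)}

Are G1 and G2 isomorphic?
Yes, isomorphic

The graphs are isomorphic.
One valid mapping φ: V(G1) → V(G2): 0→8, 1→11, 2→5, 3→2, 4→0, 5→9, 6→4, 7→1, 8→7, 9→6, 10→3, 11→10

Verify φ preserves adjacency — for each edge of G1, its image is an edge of G2:
  (0,1) → (φ(0),φ(1)) = (8,11) ∈ E(G2) ✓
  (0,3) → (φ(0),φ(3)) = (2,8) ∈ E(G2) ✓
  (0,4) → (φ(0),φ(4)) = (0,8) ∈ E(G2) ✓
  (0,5) → (φ(0),φ(5)) = (8,9) ∈ E(G2) ✓
  (0,6) → (φ(0),φ(6)) = (4,8) ∈ E(G2) ✓
  (0,8) → (φ(0),φ(8)) = (7,8) ∈ E(G2) ✓
  (0,10) → (φ(0),φ(10)) = (3,8) ∈ E(G2) ✓
  (0,11) → (φ(0),φ(11)) = (8,10) ∈ E(G2) ✓
  (1,5) → (φ(1),φ(5)) = (9,11) ∈ E(G2) ✓
  (1,6) → (φ(1),φ(6)) = (4,11) ∈ E(G2) ✓
  (1,7) → (φ(1),φ(7)) = (1,11) ∈ E(G2) ✓
  (1,10) → (φ(1),φ(10)) = (3,11) ∈ E(G2) ✓
  (2,4) → (φ(2),φ(4)) = (0,5) ∈ E(G2) ✓
  (2,7) → (φ(2),φ(7)) = (1,5) ∈ E(G2) ✓
  (2,8) → (φ(2),φ(8)) = (5,7) ∈ E(G2) ✓
  (2,9) → (φ(2),φ(9)) = (5,6) ∈ E(G2) ✓
  (2,10) → (φ(2),φ(10)) = (3,5) ∈ E(G2) ✓
  (2,11) → (φ(2),φ(11)) = (5,10) ∈ E(G2) ✓
  (3,4) → (φ(3),φ(4)) = (0,2) ∈ E(G2) ✓
  (3,5) → (φ(3),φ(5)) = (2,9) ∈ E(G2) ✓
  (3,6) → (φ(3),φ(6)) = (2,4) ∈ E(G2) ✓
  (3,8) → (φ(3),φ(8)) = (2,7) ∈ E(G2) ✓
  (4,5) → (φ(4),φ(5)) = (0,9) ∈ E(G2) ✓
  (4,7) → (φ(4),φ(7)) = (0,1) ∈ E(G2) ✓
  (4,8) → (φ(4),φ(8)) = (0,7) ∈ E(G2) ✓
  (4,9) → (φ(4),φ(9)) = (0,6) ∈ E(G2) ✓
  (4,10) → (φ(4),φ(10)) = (0,3) ∈ E(G2) ✓
  (4,11) → (φ(4),φ(11)) = (0,10) ∈ E(G2) ✓
  (5,6) → (φ(5),φ(6)) = (4,9) ∈ E(G2) ✓
  (5,7) → (φ(5),φ(7)) = (1,9) ∈ E(G2) ✓
  (5,8) → (φ(5),φ(8)) = (7,9) ∈ E(G2) ✓
  (5,9) → (φ(5),φ(9)) = (6,9) ∈ E(G2) ✓
  (7,9) → (φ(7),φ(9)) = (1,6) ∈ E(G2) ✓
  (7,10) → (φ(7),φ(10)) = (1,3) ∈ E(G2) ✓
  (8,9) → (φ(8),φ(9)) = (6,7) ∈ E(G2) ✓
  (9,10) → (φ(9),φ(10)) = (3,6) ∈ E(G2) ✓
  (10,11) → (φ(10),φ(11)) = (3,10) ∈ E(G2) ✓
All 37 edges of G1 map to edges of G2, and |E(G1)| = |E(G2)| = 37, so φ is a bijection on edges as well as vertices. Hence G1 ≅ G2.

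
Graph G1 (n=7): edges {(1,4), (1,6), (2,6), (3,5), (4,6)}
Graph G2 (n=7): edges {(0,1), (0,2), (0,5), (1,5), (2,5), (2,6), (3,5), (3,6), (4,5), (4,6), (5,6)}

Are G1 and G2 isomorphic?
No, not isomorphic

The graphs are NOT isomorphic.

Counting triangles (3-cliques): G1 has 1, G2 has 5.
Triangle count is an isomorphism invariant, so differing triangle counts rule out isomorphism.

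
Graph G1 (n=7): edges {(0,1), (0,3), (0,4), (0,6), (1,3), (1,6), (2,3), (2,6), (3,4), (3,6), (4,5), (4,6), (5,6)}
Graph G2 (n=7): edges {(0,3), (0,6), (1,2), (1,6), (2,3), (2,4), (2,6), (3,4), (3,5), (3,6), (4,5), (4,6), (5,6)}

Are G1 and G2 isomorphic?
Yes, isomorphic

The graphs are isomorphic.
One valid mapping φ: V(G1) → V(G2): 0→4, 1→5, 2→0, 3→3, 4→2, 5→1, 6→6

Verify φ preserves adjacency — for each edge of G1, its image is an edge of G2:
  (0,1) → (φ(0),φ(1)) = (4,5) ∈ E(G2) ✓
  (0,3) → (φ(0),φ(3)) = (3,4) ∈ E(G2) ✓
  (0,4) → (φ(0),φ(4)) = (2,4) ∈ E(G2) ✓
  (0,6) → (φ(0),φ(6)) = (4,6) ∈ E(G2) ✓
  (1,3) → (φ(1),φ(3)) = (3,5) ∈ E(G2) ✓
  (1,6) → (φ(1),φ(6)) = (5,6) ∈ E(G2) ✓
  (2,3) → (φ(2),φ(3)) = (0,3) ∈ E(G2) ✓
  (2,6) → (φ(2),φ(6)) = (0,6) ∈ E(G2) ✓
  (3,4) → (φ(3),φ(4)) = (2,3) ∈ E(G2) ✓
  (3,6) → (φ(3),φ(6)) = (3,6) ∈ E(G2) ✓
  (4,5) → (φ(4),φ(5)) = (1,2) ∈ E(G2) ✓
  (4,6) → (φ(4),φ(6)) = (2,6) ∈ E(G2) ✓
  (5,6) → (φ(5),φ(6)) = (1,6) ∈ E(G2) ✓
All 13 edges of G1 map to edges of G2, and |E(G1)| = |E(G2)| = 13, so φ is a bijection on edges as well as vertices. Hence G1 ≅ G2.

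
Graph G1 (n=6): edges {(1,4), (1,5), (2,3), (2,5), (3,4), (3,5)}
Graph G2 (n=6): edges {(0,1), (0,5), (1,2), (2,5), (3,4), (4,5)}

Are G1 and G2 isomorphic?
No, not isomorphic

The graphs are NOT isomorphic.

Connected components of G1: 2 component(s) with vertex sets [[0], [1, 2, 3, 4, 5]], sizes [1, 5].
Connected components of G2: 1 component(s) with vertex sets [[0, 1, 2, 3, 4, 5]], sizes [6].
The number of connected components (and the multiset of component sizes) is an isomorphism invariant — an isomorphism maps each component of G1 bijectively onto a component of G2. Since G1 has 2 component(s) and G2 has 1, they cannot be isomorphic.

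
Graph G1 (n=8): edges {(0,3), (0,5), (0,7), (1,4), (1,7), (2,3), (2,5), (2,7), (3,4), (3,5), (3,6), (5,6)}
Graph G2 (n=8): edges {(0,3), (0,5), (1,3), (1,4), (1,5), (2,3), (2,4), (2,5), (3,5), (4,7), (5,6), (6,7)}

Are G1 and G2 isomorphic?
Yes, isomorphic

The graphs are isomorphic.
One valid mapping φ: V(G1) → V(G2): 0→1, 1→7, 2→2, 3→5, 4→6, 5→3, 6→0, 7→4

Verify φ preserves adjacency — for each edge of G1, its image is an edge of G2:
  (0,3) → (φ(0),φ(3)) = (1,5) ∈ E(G2) ✓
  (0,5) → (φ(0),φ(5)) = (1,3) ∈ E(G2) ✓
  (0,7) → (φ(0),φ(7)) = (1,4) ∈ E(G2) ✓
  (1,4) → (φ(1),φ(4)) = (6,7) ∈ E(G2) ✓
  (1,7) → (φ(1),φ(7)) = (4,7) ∈ E(G2) ✓
  (2,3) → (φ(2),φ(3)) = (2,5) ∈ E(G2) ✓
  (2,5) → (φ(2),φ(5)) = (2,3) ∈ E(G2) ✓
  (2,7) → (φ(2),φ(7)) = (2,4) ∈ E(G2) ✓
  (3,4) → (φ(3),φ(4)) = (5,6) ∈ E(G2) ✓
  (3,5) → (φ(3),φ(5)) = (3,5) ∈ E(G2) ✓
  (3,6) → (φ(3),φ(6)) = (0,5) ∈ E(G2) ✓
  (5,6) → (φ(5),φ(6)) = (0,3) ∈ E(G2) ✓
All 12 edges of G1 map to edges of G2, and |E(G1)| = |E(G2)| = 12, so φ is a bijection on edges as well as vertices. Hence G1 ≅ G2.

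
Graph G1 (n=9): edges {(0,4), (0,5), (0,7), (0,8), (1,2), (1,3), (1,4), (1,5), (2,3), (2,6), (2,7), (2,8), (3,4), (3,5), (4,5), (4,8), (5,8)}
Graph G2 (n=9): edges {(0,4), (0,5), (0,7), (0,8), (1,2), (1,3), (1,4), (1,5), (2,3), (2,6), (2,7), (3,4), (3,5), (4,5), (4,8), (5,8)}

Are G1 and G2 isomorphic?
No, not isomorphic

The graphs are NOT isomorphic.

Counting edges: G1 has 17 edge(s); G2 has 16 edge(s).
Edge count is an isomorphism invariant (a bijection on vertices induces a bijection on edges), so differing edge counts rule out isomorphism.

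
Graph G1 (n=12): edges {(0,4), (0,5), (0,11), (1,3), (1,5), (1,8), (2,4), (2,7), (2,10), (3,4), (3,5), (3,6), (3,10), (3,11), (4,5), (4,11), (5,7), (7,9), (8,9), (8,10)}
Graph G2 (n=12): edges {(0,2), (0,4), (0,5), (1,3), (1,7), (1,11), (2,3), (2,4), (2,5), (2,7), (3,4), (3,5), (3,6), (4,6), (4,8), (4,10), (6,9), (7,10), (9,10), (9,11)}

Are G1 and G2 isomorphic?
Yes, isomorphic

The graphs are isomorphic.
One valid mapping φ: V(G1) → V(G2): 0→5, 1→6, 2→7, 3→4, 4→2, 5→3, 6→8, 7→1, 8→9, 9→11, 10→10, 11→0

Verify φ preserves adjacency — for each edge of G1, its image is an edge of G2:
  (0,4) → (φ(0),φ(4)) = (2,5) ∈ E(G2) ✓
  (0,5) → (φ(0),φ(5)) = (3,5) ∈ E(G2) ✓
  (0,11) → (φ(0),φ(11)) = (0,5) ∈ E(G2) ✓
  (1,3) → (φ(1),φ(3)) = (4,6) ∈ E(G2) ✓
  (1,5) → (φ(1),φ(5)) = (3,6) ∈ E(G2) ✓
  (1,8) → (φ(1),φ(8)) = (6,9) ∈ E(G2) ✓
  (2,4) → (φ(2),φ(4)) = (2,7) ∈ E(G2) ✓
  (2,7) → (φ(2),φ(7)) = (1,7) ∈ E(G2) ✓
  (2,10) → (φ(2),φ(10)) = (7,10) ∈ E(G2) ✓
  (3,4) → (φ(3),φ(4)) = (2,4) ∈ E(G2) ✓
  (3,5) → (φ(3),φ(5)) = (3,4) ∈ E(G2) ✓
  (3,6) → (φ(3),φ(6)) = (4,8) ∈ E(G2) ✓
  (3,10) → (φ(3),φ(10)) = (4,10) ∈ E(G2) ✓
  (3,11) → (φ(3),φ(11)) = (0,4) ∈ E(G2) ✓
  (4,5) → (φ(4),φ(5)) = (2,3) ∈ E(G2) ✓
  (4,11) → (φ(4),φ(11)) = (0,2) ∈ E(G2) ✓
  (5,7) → (φ(5),φ(7)) = (1,3) ∈ E(G2) ✓
  (7,9) → (φ(7),φ(9)) = (1,11) ∈ E(G2) ✓
  (8,9) → (φ(8),φ(9)) = (9,11) ∈ E(G2) ✓
  (8,10) → (φ(8),φ(10)) = (9,10) ∈ E(G2) ✓
All 20 edges of G1 map to edges of G2, and |E(G1)| = |E(G2)| = 20, so φ is a bijection on edges as well as vertices. Hence G1 ≅ G2.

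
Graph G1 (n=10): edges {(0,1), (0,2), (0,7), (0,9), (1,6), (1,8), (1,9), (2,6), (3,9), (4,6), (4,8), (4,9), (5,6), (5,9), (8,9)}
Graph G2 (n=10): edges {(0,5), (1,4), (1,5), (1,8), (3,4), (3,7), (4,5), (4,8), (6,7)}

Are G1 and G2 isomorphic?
No, not isomorphic

The graphs are NOT isomorphic.

Connected components of G1: 1 component(s) with vertex sets [[0, 1, 2, 3, 4, 5, 6, 7, 8, 9]], sizes [10].
Connected components of G2: 3 component(s) with vertex sets [[2], [9], [0, 1, 3, 4, 5, 6, 7, 8]], sizes [1, 1, 8].
The number of connected components (and the multiset of component sizes) is an isomorphism invariant — an isomorphism maps each component of G1 bijectively onto a component of G2. Since G1 has 1 component(s) and G2 has 3, they cannot be isomorphic.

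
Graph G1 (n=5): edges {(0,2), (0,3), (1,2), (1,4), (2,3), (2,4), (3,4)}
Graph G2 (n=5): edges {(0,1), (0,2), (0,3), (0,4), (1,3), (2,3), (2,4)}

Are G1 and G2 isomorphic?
Yes, isomorphic

The graphs are isomorphic.
One valid mapping φ: V(G1) → V(G2): 0→4, 1→1, 2→0, 3→2, 4→3

Verify φ preserves adjacency — for each edge of G1, its image is an edge of G2:
  (0,2) → (φ(0),φ(2)) = (0,4) ∈ E(G2) ✓
  (0,3) → (φ(0),φ(3)) = (2,4) ∈ E(G2) ✓
  (1,2) → (φ(1),φ(2)) = (0,1) ∈ E(G2) ✓
  (1,4) → (φ(1),φ(4)) = (1,3) ∈ E(G2) ✓
  (2,3) → (φ(2),φ(3)) = (0,2) ∈ E(G2) ✓
  (2,4) → (φ(2),φ(4)) = (0,3) ∈ E(G2) ✓
  (3,4) → (φ(3),φ(4)) = (2,3) ∈ E(G2) ✓
All 7 edges of G1 map to edges of G2, and |E(G1)| = |E(G2)| = 7, so φ is a bijection on edges as well as vertices. Hence G1 ≅ G2.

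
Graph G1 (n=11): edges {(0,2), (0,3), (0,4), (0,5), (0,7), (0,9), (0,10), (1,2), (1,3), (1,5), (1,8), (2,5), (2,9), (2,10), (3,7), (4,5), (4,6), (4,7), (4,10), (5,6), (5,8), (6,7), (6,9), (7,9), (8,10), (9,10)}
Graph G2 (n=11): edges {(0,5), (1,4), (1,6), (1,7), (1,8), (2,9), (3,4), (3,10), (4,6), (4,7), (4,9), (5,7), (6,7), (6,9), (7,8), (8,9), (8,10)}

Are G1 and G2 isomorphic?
No, not isomorphic

The graphs are NOT isomorphic.

Counting triangles (3-cliques): G1 has 15, G2 has 6.
Triangle count is an isomorphism invariant, so differing triangle counts rule out isomorphism.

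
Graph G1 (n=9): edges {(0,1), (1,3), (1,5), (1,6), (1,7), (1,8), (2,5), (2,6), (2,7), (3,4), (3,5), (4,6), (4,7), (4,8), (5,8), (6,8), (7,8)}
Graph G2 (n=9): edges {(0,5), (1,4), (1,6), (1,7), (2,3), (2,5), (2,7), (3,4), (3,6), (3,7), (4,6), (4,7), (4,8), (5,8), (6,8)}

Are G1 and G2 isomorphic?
No, not isomorphic

The graphs are NOT isomorphic.

Degrees in G1: deg(0)=1, deg(1)=6, deg(2)=3, deg(3)=3, deg(4)=4, deg(5)=4, deg(6)=4, deg(7)=4, deg(8)=5.
Sorted degree sequence of G1: [6, 5, 4, 4, 4, 4, 3, 3, 1].
Degrees in G2: deg(0)=1, deg(1)=3, deg(2)=3, deg(3)=4, deg(4)=5, deg(5)=3, deg(6)=4, deg(7)=4, deg(8)=3.
Sorted degree sequence of G2: [5, 4, 4, 4, 3, 3, 3, 3, 1].
The (sorted) degree sequence is an isomorphism invariant, so since G1 and G2 have different degree sequences they cannot be isomorphic.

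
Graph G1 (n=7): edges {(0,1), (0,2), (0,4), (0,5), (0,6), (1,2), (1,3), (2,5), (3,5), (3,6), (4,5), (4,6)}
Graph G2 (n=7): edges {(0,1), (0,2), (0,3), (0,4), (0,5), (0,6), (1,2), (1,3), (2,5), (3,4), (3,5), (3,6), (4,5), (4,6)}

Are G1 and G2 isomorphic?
No, not isomorphic

The graphs are NOT isomorphic.

Counting edges: G1 has 12 edge(s); G2 has 14 edge(s).
Edge count is an isomorphism invariant (a bijection on vertices induces a bijection on edges), so differing edge counts rule out isomorphism.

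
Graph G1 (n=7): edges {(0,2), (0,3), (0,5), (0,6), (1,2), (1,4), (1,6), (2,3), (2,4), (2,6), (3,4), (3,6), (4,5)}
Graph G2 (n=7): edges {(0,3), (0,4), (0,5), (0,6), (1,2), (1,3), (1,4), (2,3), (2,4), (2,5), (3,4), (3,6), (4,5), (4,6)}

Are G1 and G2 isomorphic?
No, not isomorphic

The graphs are NOT isomorphic.

Degrees in G1: deg(0)=4, deg(1)=3, deg(2)=5, deg(3)=4, deg(4)=4, deg(5)=2, deg(6)=4.
Sorted degree sequence of G1: [5, 4, 4, 4, 4, 3, 2].
Degrees in G2: deg(0)=4, deg(1)=3, deg(2)=4, deg(3)=5, deg(4)=6, deg(5)=3, deg(6)=3.
Sorted degree sequence of G2: [6, 5, 4, 4, 3, 3, 3].
The (sorted) degree sequence is an isomorphism invariant, so since G1 and G2 have different degree sequences they cannot be isomorphic.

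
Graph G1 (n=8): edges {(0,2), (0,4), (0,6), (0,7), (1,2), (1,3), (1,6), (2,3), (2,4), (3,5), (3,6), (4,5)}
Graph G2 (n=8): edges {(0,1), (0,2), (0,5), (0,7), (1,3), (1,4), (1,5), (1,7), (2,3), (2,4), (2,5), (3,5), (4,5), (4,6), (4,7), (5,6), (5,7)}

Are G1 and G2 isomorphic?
No, not isomorphic

The graphs are NOT isomorphic.

Counting triangles (3-cliques): G1 has 3, G2 has 12.
Triangle count is an isomorphism invariant, so differing triangle counts rule out isomorphism.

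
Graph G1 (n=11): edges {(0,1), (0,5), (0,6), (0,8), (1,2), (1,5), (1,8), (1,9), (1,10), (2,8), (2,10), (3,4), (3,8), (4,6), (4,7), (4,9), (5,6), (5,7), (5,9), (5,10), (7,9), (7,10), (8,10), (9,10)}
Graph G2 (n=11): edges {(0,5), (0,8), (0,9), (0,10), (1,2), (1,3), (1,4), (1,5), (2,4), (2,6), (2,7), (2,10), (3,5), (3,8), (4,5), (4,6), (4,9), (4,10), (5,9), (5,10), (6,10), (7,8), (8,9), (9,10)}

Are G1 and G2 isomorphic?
Yes, isomorphic

The graphs are isomorphic.
One valid mapping φ: V(G1) → V(G2): 0→1, 1→4, 2→6, 3→7, 4→8, 5→5, 6→3, 7→0, 8→2, 9→9, 10→10

Verify φ preserves adjacency — for each edge of G1, its image is an edge of G2:
  (0,1) → (φ(0),φ(1)) = (1,4) ∈ E(G2) ✓
  (0,5) → (φ(0),φ(5)) = (1,5) ∈ E(G2) ✓
  (0,6) → (φ(0),φ(6)) = (1,3) ∈ E(G2) ✓
  (0,8) → (φ(0),φ(8)) = (1,2) ∈ E(G2) ✓
  (1,2) → (φ(1),φ(2)) = (4,6) ∈ E(G2) ✓
  (1,5) → (φ(1),φ(5)) = (4,5) ∈ E(G2) ✓
  (1,8) → (φ(1),φ(8)) = (2,4) ∈ E(G2) ✓
  (1,9) → (φ(1),φ(9)) = (4,9) ∈ E(G2) ✓
  (1,10) → (φ(1),φ(10)) = (4,10) ∈ E(G2) ✓
  (2,8) → (φ(2),φ(8)) = (2,6) ∈ E(G2) ✓
  (2,10) → (φ(2),φ(10)) = (6,10) ∈ E(G2) ✓
  (3,4) → (φ(3),φ(4)) = (7,8) ∈ E(G2) ✓
  (3,8) → (φ(3),φ(8)) = (2,7) ∈ E(G2) ✓
  (4,6) → (φ(4),φ(6)) = (3,8) ∈ E(G2) ✓
  (4,7) → (φ(4),φ(7)) = (0,8) ∈ E(G2) ✓
  (4,9) → (φ(4),φ(9)) = (8,9) ∈ E(G2) ✓
  (5,6) → (φ(5),φ(6)) = (3,5) ∈ E(G2) ✓
  (5,7) → (φ(5),φ(7)) = (0,5) ∈ E(G2) ✓
  (5,9) → (φ(5),φ(9)) = (5,9) ∈ E(G2) ✓
  (5,10) → (φ(5),φ(10)) = (5,10) ∈ E(G2) ✓
  (7,9) → (φ(7),φ(9)) = (0,9) ∈ E(G2) ✓
  (7,10) → (φ(7),φ(10)) = (0,10) ∈ E(G2) ✓
  (8,10) → (φ(8),φ(10)) = (2,10) ∈ E(G2) ✓
  (9,10) → (φ(9),φ(10)) = (9,10) ∈ E(G2) ✓
All 24 edges of G1 map to edges of G2, and |E(G1)| = |E(G2)| = 24, so φ is a bijection on edges as well as vertices. Hence G1 ≅ G2.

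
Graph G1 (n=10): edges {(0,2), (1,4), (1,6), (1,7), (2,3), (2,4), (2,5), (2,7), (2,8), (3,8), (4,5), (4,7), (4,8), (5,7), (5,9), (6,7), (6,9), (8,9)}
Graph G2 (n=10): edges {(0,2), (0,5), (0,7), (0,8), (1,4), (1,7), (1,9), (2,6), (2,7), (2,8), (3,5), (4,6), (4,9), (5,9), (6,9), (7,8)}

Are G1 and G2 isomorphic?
No, not isomorphic

The graphs are NOT isomorphic.

Counting triangles (3-cliques): G1 has 8, G2 has 6.
Triangle count is an isomorphism invariant, so differing triangle counts rule out isomorphism.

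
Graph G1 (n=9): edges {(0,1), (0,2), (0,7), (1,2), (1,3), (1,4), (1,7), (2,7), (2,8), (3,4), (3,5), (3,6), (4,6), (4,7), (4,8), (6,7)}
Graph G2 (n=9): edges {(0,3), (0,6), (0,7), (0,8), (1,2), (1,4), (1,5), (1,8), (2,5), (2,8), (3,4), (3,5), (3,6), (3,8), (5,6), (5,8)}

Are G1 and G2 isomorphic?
Yes, isomorphic

The graphs are isomorphic.
One valid mapping φ: V(G1) → V(G2): 0→2, 1→8, 2→1, 3→0, 4→3, 5→7, 6→6, 7→5, 8→4

Verify φ preserves adjacency — for each edge of G1, its image is an edge of G2:
  (0,1) → (φ(0),φ(1)) = (2,8) ∈ E(G2) ✓
  (0,2) → (φ(0),φ(2)) = (1,2) ∈ E(G2) ✓
  (0,7) → (φ(0),φ(7)) = (2,5) ∈ E(G2) ✓
  (1,2) → (φ(1),φ(2)) = (1,8) ∈ E(G2) ✓
  (1,3) → (φ(1),φ(3)) = (0,8) ∈ E(G2) ✓
  (1,4) → (φ(1),φ(4)) = (3,8) ∈ E(G2) ✓
  (1,7) → (φ(1),φ(7)) = (5,8) ∈ E(G2) ✓
  (2,7) → (φ(2),φ(7)) = (1,5) ∈ E(G2) ✓
  (2,8) → (φ(2),φ(8)) = (1,4) ∈ E(G2) ✓
  (3,4) → (φ(3),φ(4)) = (0,3) ∈ E(G2) ✓
  (3,5) → (φ(3),φ(5)) = (0,7) ∈ E(G2) ✓
  (3,6) → (φ(3),φ(6)) = (0,6) ∈ E(G2) ✓
  (4,6) → (φ(4),φ(6)) = (3,6) ∈ E(G2) ✓
  (4,7) → (φ(4),φ(7)) = (3,5) ∈ E(G2) ✓
  (4,8) → (φ(4),φ(8)) = (3,4) ∈ E(G2) ✓
  (6,7) → (φ(6),φ(7)) = (5,6) ∈ E(G2) ✓
All 16 edges of G1 map to edges of G2, and |E(G1)| = |E(G2)| = 16, so φ is a bijection on edges as well as vertices. Hence G1 ≅ G2.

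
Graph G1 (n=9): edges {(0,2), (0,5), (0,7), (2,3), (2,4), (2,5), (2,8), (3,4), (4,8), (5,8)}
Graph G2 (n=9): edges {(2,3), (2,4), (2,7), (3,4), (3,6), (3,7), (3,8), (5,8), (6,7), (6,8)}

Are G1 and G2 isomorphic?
Yes, isomorphic

The graphs are isomorphic.
One valid mapping φ: V(G1) → V(G2): 0→8, 1→1, 2→3, 3→4, 4→2, 5→6, 6→0, 7→5, 8→7

Verify φ preserves adjacency — for each edge of G1, its image is an edge of G2:
  (0,2) → (φ(0),φ(2)) = (3,8) ∈ E(G2) ✓
  (0,5) → (φ(0),φ(5)) = (6,8) ∈ E(G2) ✓
  (0,7) → (φ(0),φ(7)) = (5,8) ∈ E(G2) ✓
  (2,3) → (φ(2),φ(3)) = (3,4) ∈ E(G2) ✓
  (2,4) → (φ(2),φ(4)) = (2,3) ∈ E(G2) ✓
  (2,5) → (φ(2),φ(5)) = (3,6) ∈ E(G2) ✓
  (2,8) → (φ(2),φ(8)) = (3,7) ∈ E(G2) ✓
  (3,4) → (φ(3),φ(4)) = (2,4) ∈ E(G2) ✓
  (4,8) → (φ(4),φ(8)) = (2,7) ∈ E(G2) ✓
  (5,8) → (φ(5),φ(8)) = (6,7) ∈ E(G2) ✓
All 10 edges of G1 map to edges of G2, and |E(G1)| = |E(G2)| = 10, so φ is a bijection on edges as well as vertices. Hence G1 ≅ G2.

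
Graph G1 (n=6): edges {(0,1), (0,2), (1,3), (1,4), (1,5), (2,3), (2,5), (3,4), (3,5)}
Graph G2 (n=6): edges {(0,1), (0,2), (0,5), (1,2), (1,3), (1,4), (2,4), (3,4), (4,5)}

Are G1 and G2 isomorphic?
Yes, isomorphic

The graphs are isomorphic.
One valid mapping φ: V(G1) → V(G2): 0→5, 1→4, 2→0, 3→1, 4→3, 5→2

Verify φ preserves adjacency — for each edge of G1, its image is an edge of G2:
  (0,1) → (φ(0),φ(1)) = (4,5) ∈ E(G2) ✓
  (0,2) → (φ(0),φ(2)) = (0,5) ∈ E(G2) ✓
  (1,3) → (φ(1),φ(3)) = (1,4) ∈ E(G2) ✓
  (1,4) → (φ(1),φ(4)) = (3,4) ∈ E(G2) ✓
  (1,5) → (φ(1),φ(5)) = (2,4) ∈ E(G2) ✓
  (2,3) → (φ(2),φ(3)) = (0,1) ∈ E(G2) ✓
  (2,5) → (φ(2),φ(5)) = (0,2) ∈ E(G2) ✓
  (3,4) → (φ(3),φ(4)) = (1,3) ∈ E(G2) ✓
  (3,5) → (φ(3),φ(5)) = (1,2) ∈ E(G2) ✓
All 9 edges of G1 map to edges of G2, and |E(G1)| = |E(G2)| = 9, so φ is a bijection on edges as well as vertices. Hence G1 ≅ G2.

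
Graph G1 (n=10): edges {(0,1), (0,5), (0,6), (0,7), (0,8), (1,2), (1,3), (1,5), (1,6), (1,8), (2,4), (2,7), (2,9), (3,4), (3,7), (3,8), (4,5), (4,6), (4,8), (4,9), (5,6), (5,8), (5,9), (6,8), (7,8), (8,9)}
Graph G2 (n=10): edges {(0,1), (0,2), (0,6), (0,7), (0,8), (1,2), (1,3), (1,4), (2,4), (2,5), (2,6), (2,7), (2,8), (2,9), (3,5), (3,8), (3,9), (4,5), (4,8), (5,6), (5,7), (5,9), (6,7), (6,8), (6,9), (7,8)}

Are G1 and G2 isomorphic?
Yes, isomorphic

The graphs are isomorphic.
One valid mapping φ: V(G1) → V(G2): 0→0, 1→8, 2→3, 3→4, 4→5, 5→6, 6→7, 7→1, 8→2, 9→9

Verify φ preserves adjacency — for each edge of G1, its image is an edge of G2:
  (0,1) → (φ(0),φ(1)) = (0,8) ∈ E(G2) ✓
  (0,5) → (φ(0),φ(5)) = (0,6) ∈ E(G2) ✓
  (0,6) → (φ(0),φ(6)) = (0,7) ∈ E(G2) ✓
  (0,7) → (φ(0),φ(7)) = (0,1) ∈ E(G2) ✓
  (0,8) → (φ(0),φ(8)) = (0,2) ∈ E(G2) ✓
  (1,2) → (φ(1),φ(2)) = (3,8) ∈ E(G2) ✓
  (1,3) → (φ(1),φ(3)) = (4,8) ∈ E(G2) ✓
  (1,5) → (φ(1),φ(5)) = (6,8) ∈ E(G2) ✓
  (1,6) → (φ(1),φ(6)) = (7,8) ∈ E(G2) ✓
  (1,8) → (φ(1),φ(8)) = (2,8) ∈ E(G2) ✓
  (2,4) → (φ(2),φ(4)) = (3,5) ∈ E(G2) ✓
  (2,7) → (φ(2),φ(7)) = (1,3) ∈ E(G2) ✓
  (2,9) → (φ(2),φ(9)) = (3,9) ∈ E(G2) ✓
  (3,4) → (φ(3),φ(4)) = (4,5) ∈ E(G2) ✓
  (3,7) → (φ(3),φ(7)) = (1,4) ∈ E(G2) ✓
  (3,8) → (φ(3),φ(8)) = (2,4) ∈ E(G2) ✓
  (4,5) → (φ(4),φ(5)) = (5,6) ∈ E(G2) ✓
  (4,6) → (φ(4),φ(6)) = (5,7) ∈ E(G2) ✓
  (4,8) → (φ(4),φ(8)) = (2,5) ∈ E(G2) ✓
  (4,9) → (φ(4),φ(9)) = (5,9) ∈ E(G2) ✓
  (5,6) → (φ(5),φ(6)) = (6,7) ∈ E(G2) ✓
  (5,8) → (φ(5),φ(8)) = (2,6) ∈ E(G2) ✓
  (5,9) → (φ(5),φ(9)) = (6,9) ∈ E(G2) ✓
  (6,8) → (φ(6),φ(8)) = (2,7) ∈ E(G2) ✓
  (7,8) → (φ(7),φ(8)) = (1,2) ∈ E(G2) ✓
  (8,9) → (φ(8),φ(9)) = (2,9) ∈ E(G2) ✓
All 26 edges of G1 map to edges of G2, and |E(G1)| = |E(G2)| = 26, so φ is a bijection on edges as well as vertices. Hence G1 ≅ G2.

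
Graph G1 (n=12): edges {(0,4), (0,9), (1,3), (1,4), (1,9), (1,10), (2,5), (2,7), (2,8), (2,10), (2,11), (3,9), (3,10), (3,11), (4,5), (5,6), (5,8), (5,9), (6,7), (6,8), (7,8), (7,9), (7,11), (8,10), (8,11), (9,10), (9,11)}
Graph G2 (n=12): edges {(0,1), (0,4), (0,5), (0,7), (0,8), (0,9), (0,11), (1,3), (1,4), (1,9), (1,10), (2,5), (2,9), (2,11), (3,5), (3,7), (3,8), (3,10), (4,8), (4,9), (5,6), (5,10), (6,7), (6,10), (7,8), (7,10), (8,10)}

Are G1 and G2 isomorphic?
Yes, isomorphic

The graphs are isomorphic.
One valid mapping φ: V(G1) → V(G2): 0→11, 1→9, 2→3, 3→4, 4→2, 5→5, 6→6, 7→7, 8→10, 9→0, 10→1, 11→8

Verify φ preserves adjacency — for each edge of G1, its image is an edge of G2:
  (0,4) → (φ(0),φ(4)) = (2,11) ∈ E(G2) ✓
  (0,9) → (φ(0),φ(9)) = (0,11) ∈ E(G2) ✓
  (1,3) → (φ(1),φ(3)) = (4,9) ∈ E(G2) ✓
  (1,4) → (φ(1),φ(4)) = (2,9) ∈ E(G2) ✓
  (1,9) → (φ(1),φ(9)) = (0,9) ∈ E(G2) ✓
  (1,10) → (φ(1),φ(10)) = (1,9) ∈ E(G2) ✓
  (2,5) → (φ(2),φ(5)) = (3,5) ∈ E(G2) ✓
  (2,7) → (φ(2),φ(7)) = (3,7) ∈ E(G2) ✓
  (2,8) → (φ(2),φ(8)) = (3,10) ∈ E(G2) ✓
  (2,10) → (φ(2),φ(10)) = (1,3) ∈ E(G2) ✓
  (2,11) → (φ(2),φ(11)) = (3,8) ∈ E(G2) ✓
  (3,9) → (φ(3),φ(9)) = (0,4) ∈ E(G2) ✓
  (3,10) → (φ(3),φ(10)) = (1,4) ∈ E(G2) ✓
  (3,11) → (φ(3),φ(11)) = (4,8) ∈ E(G2) ✓
  (4,5) → (φ(4),φ(5)) = (2,5) ∈ E(G2) ✓
  (5,6) → (φ(5),φ(6)) = (5,6) ∈ E(G2) ✓
  (5,8) → (φ(5),φ(8)) = (5,10) ∈ E(G2) ✓
  (5,9) → (φ(5),φ(9)) = (0,5) ∈ E(G2) ✓
  (6,7) → (φ(6),φ(7)) = (6,7) ∈ E(G2) ✓
  (6,8) → (φ(6),φ(8)) = (6,10) ∈ E(G2) ✓
  (7,8) → (φ(7),φ(8)) = (7,10) ∈ E(G2) ✓
  (7,9) → (φ(7),φ(9)) = (0,7) ∈ E(G2) ✓
  (7,11) → (φ(7),φ(11)) = (7,8) ∈ E(G2) ✓
  (8,10) → (φ(8),φ(10)) = (1,10) ∈ E(G2) ✓
  (8,11) → (φ(8),φ(11)) = (8,10) ∈ E(G2) ✓
  (9,10) → (φ(9),φ(10)) = (0,1) ∈ E(G2) ✓
  (9,11) → (φ(9),φ(11)) = (0,8) ∈ E(G2) ✓
All 27 edges of G1 map to edges of G2, and |E(G1)| = |E(G2)| = 27, so φ is a bijection on edges as well as vertices. Hence G1 ≅ G2.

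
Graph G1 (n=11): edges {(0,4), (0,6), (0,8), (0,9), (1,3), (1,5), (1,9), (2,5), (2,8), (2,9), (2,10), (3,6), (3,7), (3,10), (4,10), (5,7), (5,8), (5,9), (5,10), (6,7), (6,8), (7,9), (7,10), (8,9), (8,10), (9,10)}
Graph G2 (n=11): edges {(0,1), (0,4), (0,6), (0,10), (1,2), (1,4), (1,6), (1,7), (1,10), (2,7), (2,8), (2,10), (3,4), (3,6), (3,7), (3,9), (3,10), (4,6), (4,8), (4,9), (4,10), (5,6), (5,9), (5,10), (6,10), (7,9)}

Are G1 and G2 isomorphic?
Yes, isomorphic

The graphs are isomorphic.
One valid mapping φ: V(G1) → V(G2): 0→2, 1→5, 2→0, 3→9, 4→8, 5→6, 6→7, 7→3, 8→1, 9→10, 10→4

Verify φ preserves adjacency — for each edge of G1, its image is an edge of G2:
  (0,4) → (φ(0),φ(4)) = (2,8) ∈ E(G2) ✓
  (0,6) → (φ(0),φ(6)) = (2,7) ∈ E(G2) ✓
  (0,8) → (φ(0),φ(8)) = (1,2) ∈ E(G2) ✓
  (0,9) → (φ(0),φ(9)) = (2,10) ∈ E(G2) ✓
  (1,3) → (φ(1),φ(3)) = (5,9) ∈ E(G2) ✓
  (1,5) → (φ(1),φ(5)) = (5,6) ∈ E(G2) ✓
  (1,9) → (φ(1),φ(9)) = (5,10) ∈ E(G2) ✓
  (2,5) → (φ(2),φ(5)) = (0,6) ∈ E(G2) ✓
  (2,8) → (φ(2),φ(8)) = (0,1) ∈ E(G2) ✓
  (2,9) → (φ(2),φ(9)) = (0,10) ∈ E(G2) ✓
  (2,10) → (φ(2),φ(10)) = (0,4) ∈ E(G2) ✓
  (3,6) → (φ(3),φ(6)) = (7,9) ∈ E(G2) ✓
  (3,7) → (φ(3),φ(7)) = (3,9) ∈ E(G2) ✓
  (3,10) → (φ(3),φ(10)) = (4,9) ∈ E(G2) ✓
  (4,10) → (φ(4),φ(10)) = (4,8) ∈ E(G2) ✓
  (5,7) → (φ(5),φ(7)) = (3,6) ∈ E(G2) ✓
  (5,8) → (φ(5),φ(8)) = (1,6) ∈ E(G2) ✓
  (5,9) → (φ(5),φ(9)) = (6,10) ∈ E(G2) ✓
  (5,10) → (φ(5),φ(10)) = (4,6) ∈ E(G2) ✓
  (6,7) → (φ(6),φ(7)) = (3,7) ∈ E(G2) ✓
  (6,8) → (φ(6),φ(8)) = (1,7) ∈ E(G2) ✓
  (7,9) → (φ(7),φ(9)) = (3,10) ∈ E(G2) ✓
  (7,10) → (φ(7),φ(10)) = (3,4) ∈ E(G2) ✓
  (8,9) → (φ(8),φ(9)) = (1,10) ∈ E(G2) ✓
  (8,10) → (φ(8),φ(10)) = (1,4) ∈ E(G2) ✓
  (9,10) → (φ(9),φ(10)) = (4,10) ∈ E(G2) ✓
All 26 edges of G1 map to edges of G2, and |E(G1)| = |E(G2)| = 26, so φ is a bijection on edges as well as vertices. Hence G1 ≅ G2.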